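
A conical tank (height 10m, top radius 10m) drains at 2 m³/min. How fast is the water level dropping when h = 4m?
1/(8π) ≈ 0.03979 m/min

r/h = 10/10, so r = h
V = (1/3)πr²h = (1/3)π(h)²h = (1/3)πh³
dV/dh = πh²
dh/dt = (dV/dt)/(dV/dh) = -2/(π·4²) = -1/(8π) m/min
The level is dropping at 1/(8π) ≈ 0.03979 m/min.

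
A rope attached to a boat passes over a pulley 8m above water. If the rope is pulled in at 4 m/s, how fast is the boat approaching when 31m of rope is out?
124√897/897 ≈ 4.14 m/s

rope² = x² + 8²
x = √(31² - 8²) = √897
dx/dt = (rope/x) · d(rope)/dt = (31/√897) · (-4) = -124√897/897 m/s
The boat approaches at 124√897/897 ≈ 4.14 m/s.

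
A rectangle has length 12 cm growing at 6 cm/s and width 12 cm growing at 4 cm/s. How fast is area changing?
120 cm²/s

A = lw
dA/dt = w·dl/dt + l·dw/dt = 12·6 + 12·4 = 120 cm²/s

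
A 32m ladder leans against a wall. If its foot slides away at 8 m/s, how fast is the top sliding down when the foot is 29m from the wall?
232√183/183 ≈ 17.15 m/s

x² + y² = 32²
2x·dx/dt + 2y·dy/dt = 0
dy/dt = -x/y · dx/dt = -29/√183 · 8 = -232√183/183 m/s
The top is descending at 232√183/183 ≈ 17.15 m/s.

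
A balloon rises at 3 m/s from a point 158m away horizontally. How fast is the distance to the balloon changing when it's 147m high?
441√46573/46573 ≈ 2.043 m/s

z² = 158² + y²
z = √(158² + 147²) = √46573
dz/dt = y/z · dy/dt = 147/√46573 · 3 = 441√46573/46573 ≈ 2.043 m/s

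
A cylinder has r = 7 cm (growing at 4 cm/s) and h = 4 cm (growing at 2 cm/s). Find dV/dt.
322π cm³/s

V = πr²h
dV/dt = 2πrh·dr/dt + πr²·dh/dt
= 2π(7)(4)(4) + π(7)²(2)
= 322π cm³/s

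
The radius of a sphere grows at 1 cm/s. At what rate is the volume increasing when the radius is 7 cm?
196π cm³/s

V = (4/3)πr³
dV/dt = dV/dr · dr/dt = 4πr² · 1
At r = 7: dV/dt = 196π cm³/s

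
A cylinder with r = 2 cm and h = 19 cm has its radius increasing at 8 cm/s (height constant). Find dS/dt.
368π cm²/s

S = 2πrh + 2πr² (lateral + bases)
dS/dt = (2πh + 4πr)·dr/dt = (2π·19 + 4π·2)·8
= 368π cm²/s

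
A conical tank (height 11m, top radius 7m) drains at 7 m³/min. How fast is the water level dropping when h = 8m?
121/(448π) ≈ 0.08597 m/min

r/h = 7/11, so r = (7/11)h
V = (1/3)πr²h = (1/3)π((7/11)h)²h = (49/363)πh³
dV/dh = (49/121)πh²
dh/dt = (dV/dt)/(dV/dh) = -7/((49/121)π·8²) = -121/(448π) m/min
The level is dropping at 121/(448π) ≈ 0.08597 m/min.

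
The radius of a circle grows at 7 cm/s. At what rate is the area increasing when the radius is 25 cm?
350π cm²/s

A = πr²
dA/dt = 2πr · dr/dt = 2π(25)(7) = 350π cm²/s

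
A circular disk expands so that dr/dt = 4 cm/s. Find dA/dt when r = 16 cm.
128π cm²/s

A = πr²
dA/dt = 2πr · dr/dt = 2π(16)(4) = 128π cm²/s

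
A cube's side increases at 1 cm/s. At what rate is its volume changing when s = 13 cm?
507 cm³/s

V = s³
dV/dt = 3s² · ds/dt = 3·13²·1 = 507 cm³/s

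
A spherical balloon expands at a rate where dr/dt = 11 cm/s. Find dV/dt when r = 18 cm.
14256π cm³/s

V = (4/3)πr³
dV/dt = dV/dr · dr/dt = 4πr² · 11
At r = 18: dV/dt = 14256π cm³/s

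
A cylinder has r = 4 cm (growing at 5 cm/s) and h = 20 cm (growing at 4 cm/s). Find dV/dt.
864π cm³/s

V = πr²h
dV/dt = 2πrh·dr/dt + πr²·dh/dt
= 2π(4)(20)(5) + π(4)²(4)
= 864π cm³/s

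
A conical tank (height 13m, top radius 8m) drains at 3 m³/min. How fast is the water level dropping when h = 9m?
169/(1728π) ≈ 0.03113 m/min

r/h = 8/13, so r = (8/13)h
V = (1/3)πr²h = (1/3)π((8/13)h)²h = (64/507)πh³
dV/dh = (64/169)πh²
dh/dt = (dV/dt)/(dV/dh) = -3/((64/169)π·9²) = -169/(1728π) m/min
The level is dropping at 169/(1728π) ≈ 0.03113 m/min.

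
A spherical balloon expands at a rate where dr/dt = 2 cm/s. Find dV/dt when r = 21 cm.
3528π cm³/s

V = (4/3)πr³
dV/dt = dV/dr · dr/dt = 4πr² · 2
At r = 21: dV/dt = 3528π cm³/s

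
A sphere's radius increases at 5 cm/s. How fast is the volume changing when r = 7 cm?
980π cm³/s

V = (4/3)πr³
dV/dt = dV/dr · dr/dt = 4πr² · 5
At r = 7: dV/dt = 980π cm³/s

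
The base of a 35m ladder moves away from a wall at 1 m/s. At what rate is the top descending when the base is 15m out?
3√10/20 ≈ 0.4743 m/s

x² + y² = 35²
2x·dx/dt + 2y·dy/dt = 0
dy/dt = -x/y · dx/dt = -15/(10√10) · 1 = -3√10/20 m/s
The top is descending at 3√10/20 ≈ 0.4743 m/s.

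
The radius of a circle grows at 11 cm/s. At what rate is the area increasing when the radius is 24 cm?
528π cm²/s

A = πr²
dA/dt = 2πr · dr/dt = 2π(24)(11) = 528π cm²/s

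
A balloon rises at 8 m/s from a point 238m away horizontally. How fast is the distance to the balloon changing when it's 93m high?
744√65293/65293 ≈ 2.912 m/s

z² = 238² + y²
z = √(238² + 93²) = √65293
dz/dt = y/z · dy/dt = 93/√65293 · 8 = 744√65293/65293 ≈ 2.912 m/s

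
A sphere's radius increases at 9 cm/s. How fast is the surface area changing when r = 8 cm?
576π cm²/s

S = 4πr²
dS/dt = dS/dr · dr/dt = 8πr · 9
At r = 8: dS/dt = 576π cm²/s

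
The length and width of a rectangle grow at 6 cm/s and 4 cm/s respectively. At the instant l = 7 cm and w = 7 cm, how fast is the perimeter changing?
20 cm/s

P = 2(l + w)
dP/dt = 2(dl/dt + dw/dt) = 2(6 + 4) = 20 cm/s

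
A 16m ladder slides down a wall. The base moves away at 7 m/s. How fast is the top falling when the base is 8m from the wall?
7√3/3 ≈ 4.041 m/s

x² + y² = 16²
2x·dx/dt + 2y·dy/dt = 0
dy/dt = -x/y · dx/dt = -8/(8√3) · 7 = -7√3/3 m/s
The top is descending at 7√3/3 ≈ 4.041 m/s.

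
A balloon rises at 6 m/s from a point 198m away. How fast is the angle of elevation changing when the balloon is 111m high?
0.023057 rad/s

tan(θ) = y/198
sec²(θ) · dθ/dt = (1/198) · dy/dt
dθ/dt = cos²(θ)/198 · 6 = 198/(198² + 111²) · 6
dθ/dt = 0.023057 rad/s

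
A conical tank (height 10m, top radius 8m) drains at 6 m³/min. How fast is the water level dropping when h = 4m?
75/(128π) ≈ 0.1865 m/min

r/h = 8/10, so r = (4/5)h
V = (1/3)πr²h = (1/3)π((4/5)h)²h = (16/75)πh³
dV/dh = (16/25)πh²
dh/dt = (dV/dt)/(dV/dh) = -6/((16/25)π·4²) = -75/(128π) m/min
The level is dropping at 75/(128π) ≈ 0.1865 m/min.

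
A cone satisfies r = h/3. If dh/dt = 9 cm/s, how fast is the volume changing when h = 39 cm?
1521π cm³/s

V = (1/3)π(h/3)²h = πh³/27
dV/dt = πh²/9 · 9
At h = 39: dV/dt = 1521π cm³/s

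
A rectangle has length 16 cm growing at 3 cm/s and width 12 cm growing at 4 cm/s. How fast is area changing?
100 cm²/s

A = lw
dA/dt = w·dl/dt + l·dw/dt = 12·3 + 16·4 = 100 cm²/s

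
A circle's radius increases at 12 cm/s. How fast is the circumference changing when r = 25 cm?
24π cm/s

C = 2πr
dC/dt = 2π · dr/dt = 2π · 12 = 24π cm/s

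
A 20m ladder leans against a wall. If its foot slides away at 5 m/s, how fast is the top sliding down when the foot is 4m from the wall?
5√6/12 ≈ 1.021 m/s

x² + y² = 20²
2x·dx/dt + 2y·dy/dt = 0
dy/dt = -x/y · dx/dt = -4/(8√6) · 5 = -5√6/12 m/s
The top is descending at 5√6/12 ≈ 1.021 m/s.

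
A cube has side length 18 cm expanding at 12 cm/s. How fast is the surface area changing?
2592 cm²/s

A = 6s²
dA/dt = 12s · ds/dt = 12·18·12 = 2592 cm²/s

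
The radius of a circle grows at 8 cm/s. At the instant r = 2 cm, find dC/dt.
16π cm/s

C = 2πr
dC/dt = 2π · dr/dt = 2π · 8 = 16π cm/s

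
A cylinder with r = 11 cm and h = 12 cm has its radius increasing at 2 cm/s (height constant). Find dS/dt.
136π cm²/s

S = 2πrh + 2πr² (lateral + bases)
dS/dt = (2πh + 4πr)·dr/dt = (2π·12 + 4π·11)·2
= 136π cm²/s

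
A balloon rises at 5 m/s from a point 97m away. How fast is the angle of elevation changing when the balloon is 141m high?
0.016559 rad/s

tan(θ) = y/97
sec²(θ) · dθ/dt = (1/97) · dy/dt
dθ/dt = cos²(θ)/97 · 5 = 97/(97² + 141²) · 5
dθ/dt = 0.016559 rad/s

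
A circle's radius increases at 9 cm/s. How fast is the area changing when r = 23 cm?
414π cm²/s

A = πr²
dA/dt = 2πr · dr/dt = 2π(23)(9) = 414π cm²/s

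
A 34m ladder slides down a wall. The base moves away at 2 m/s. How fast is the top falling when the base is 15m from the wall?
30√19/133 ≈ 0.9832 m/s

x² + y² = 34²
2x·dx/dt + 2y·dy/dt = 0
dy/dt = -x/y · dx/dt = -15/(7√19) · 2 = -30√19/133 m/s
The top is descending at 30√19/133 ≈ 0.9832 m/s.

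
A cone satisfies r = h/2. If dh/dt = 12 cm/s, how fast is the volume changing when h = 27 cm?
2187π cm³/s

V = (1/3)π(h/2)²h = πh³/12
dV/dt = πh²/4 · 12
At h = 27: dV/dt = 2187π cm³/s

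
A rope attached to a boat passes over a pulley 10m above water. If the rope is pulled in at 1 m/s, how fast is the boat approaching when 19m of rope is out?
19√29/87 ≈ 1.176 m/s

rope² = x² + 10²
x = √(19² - 10²) = 3√29
dx/dt = (rope/x) · d(rope)/dt = (19/(3√29)) · (-1) = -19√29/87 m/s
The boat approaches at 19√29/87 ≈ 1.176 m/s.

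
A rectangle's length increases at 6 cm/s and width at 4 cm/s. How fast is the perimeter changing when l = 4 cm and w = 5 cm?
20 cm/s

P = 2(l + w)
dP/dt = 2(dl/dt + dw/dt) = 2(6 + 4) = 20 cm/s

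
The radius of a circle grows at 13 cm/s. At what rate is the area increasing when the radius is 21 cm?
546π cm²/s

A = πr²
dA/dt = 2πr · dr/dt = 2π(21)(13) = 546π cm²/s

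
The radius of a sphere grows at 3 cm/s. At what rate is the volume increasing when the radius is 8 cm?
768π cm³/s

V = (4/3)πr³
dV/dt = dV/dr · dr/dt = 4πr² · 3
At r = 8: dV/dt = 768π cm³/s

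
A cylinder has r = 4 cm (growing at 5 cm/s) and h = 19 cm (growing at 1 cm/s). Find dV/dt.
776π cm³/s

V = πr²h
dV/dt = 2πrh·dr/dt + πr²·dh/dt
= 2π(4)(19)(5) + π(4)²(1)
= 776π cm³/s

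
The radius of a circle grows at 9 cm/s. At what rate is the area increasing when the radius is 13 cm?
234π cm²/s

A = πr²
dA/dt = 2πr · dr/dt = 2π(13)(9) = 234π cm²/s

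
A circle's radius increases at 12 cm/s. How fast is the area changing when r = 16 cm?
384π cm²/s

A = πr²
dA/dt = 2πr · dr/dt = 2π(16)(12) = 384π cm²/s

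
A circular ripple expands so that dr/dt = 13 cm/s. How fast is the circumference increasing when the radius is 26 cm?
26π cm/s

C = 2πr
dC/dt = 2π · dr/dt = 2π · 13 = 26π cm/s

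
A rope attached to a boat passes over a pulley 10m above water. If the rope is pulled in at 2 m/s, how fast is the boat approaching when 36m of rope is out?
36√299/299 ≈ 2.082 m/s

rope² = x² + 10²
x = √(36² - 10²) = 2√299
dx/dt = (rope/x) · d(rope)/dt = (36/(2√299)) · (-2) = -36√299/299 m/s
The boat approaches at 36√299/299 ≈ 2.082 m/s.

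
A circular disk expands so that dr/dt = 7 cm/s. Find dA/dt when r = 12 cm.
168π cm²/s

A = πr²
dA/dt = 2πr · dr/dt = 2π(12)(7) = 168π cm²/s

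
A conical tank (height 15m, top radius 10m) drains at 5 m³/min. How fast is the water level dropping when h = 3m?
5/(4π) ≈ 0.3979 m/min

r/h = 10/15, so r = (2/3)h
V = (1/3)πr²h = (1/3)π((2/3)h)²h = (4/27)πh³
dV/dh = (4/9)πh²
dh/dt = (dV/dt)/(dV/dh) = -5/((4/9)π·3²) = -5/(4π) m/min
The level is dropping at 5/(4π) ≈ 0.3979 m/min.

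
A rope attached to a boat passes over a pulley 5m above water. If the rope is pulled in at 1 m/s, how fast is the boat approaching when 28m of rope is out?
28√759/759 ≈ 1.016 m/s

rope² = x² + 5²
x = √(28² - 5²) = √759
dx/dt = (rope/x) · d(rope)/dt = (28/√759) · (-1) = -28√759/759 m/s
The boat approaches at 28√759/759 ≈ 1.016 m/s.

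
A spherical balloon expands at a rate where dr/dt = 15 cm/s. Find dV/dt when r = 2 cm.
240π cm³/s

V = (4/3)πr³
dV/dt = dV/dr · dr/dt = 4πr² · 15
At r = 2: dV/dt = 240π cm³/s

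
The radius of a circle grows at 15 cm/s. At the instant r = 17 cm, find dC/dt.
30π cm/s

C = 2πr
dC/dt = 2π · dr/dt = 2π · 15 = 30π cm/s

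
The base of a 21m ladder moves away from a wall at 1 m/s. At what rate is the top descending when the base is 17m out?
17√38/76 ≈ 1.379 m/s

x² + y² = 21²
2x·dx/dt + 2y·dy/dt = 0
dy/dt = -x/y · dx/dt = -17/(2√38) · 1 = -17√38/76 m/s
The top is descending at 17√38/76 ≈ 1.379 m/s.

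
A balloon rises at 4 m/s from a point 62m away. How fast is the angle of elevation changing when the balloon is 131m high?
0.011807 rad/s

tan(θ) = y/62
sec²(θ) · dθ/dt = (1/62) · dy/dt
dθ/dt = cos²(θ)/62 · 4 = 62/(62² + 131²) · 4
dθ/dt = 0.011807 rad/s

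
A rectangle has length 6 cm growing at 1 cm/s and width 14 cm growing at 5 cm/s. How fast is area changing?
44 cm²/s

A = lw
dA/dt = w·dl/dt + l·dw/dt = 14·1 + 6·5 = 44 cm²/s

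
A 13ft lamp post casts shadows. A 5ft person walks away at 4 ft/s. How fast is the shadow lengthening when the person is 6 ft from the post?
5/2 ft/s

By similar triangles: 13/(x+s) = 5/s
Solving: s = 5x/8
ds/dt = 5/8 · dx/dt = 5/8 · 4 = 5/2 ft/s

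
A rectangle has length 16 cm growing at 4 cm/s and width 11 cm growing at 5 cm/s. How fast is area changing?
124 cm²/s

A = lw
dA/dt = w·dl/dt + l·dw/dt = 11·4 + 16·5 = 124 cm²/s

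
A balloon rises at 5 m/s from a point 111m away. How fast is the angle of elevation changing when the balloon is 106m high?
0.02356 rad/s

tan(θ) = y/111
sec²(θ) · dθ/dt = (1/111) · dy/dt
dθ/dt = cos²(θ)/111 · 5 = 111/(111² + 106²) · 5
dθ/dt = 0.02356 rad/s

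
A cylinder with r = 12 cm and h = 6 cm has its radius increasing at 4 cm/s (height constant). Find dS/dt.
240π cm²/s

S = 2πrh + 2πr² (lateral + bases)
dS/dt = (2πh + 4πr)·dr/dt = (2π·6 + 4π·12)·4
= 240π cm²/s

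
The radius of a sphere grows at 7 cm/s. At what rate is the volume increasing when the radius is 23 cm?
14812π cm³/s

V = (4/3)πr³
dV/dt = dV/dr · dr/dt = 4πr² · 7
At r = 23: dV/dt = 14812π cm³/s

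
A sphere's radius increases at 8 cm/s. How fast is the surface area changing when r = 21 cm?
1344π cm²/s

S = 4πr²
dS/dt = dS/dr · dr/dt = 8πr · 8
At r = 21: dS/dt = 1344π cm²/s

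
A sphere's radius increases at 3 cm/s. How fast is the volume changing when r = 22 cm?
5808π cm³/s

V = (4/3)πr³
dV/dt = dV/dr · dr/dt = 4πr² · 3
At r = 22: dV/dt = 5808π cm³/s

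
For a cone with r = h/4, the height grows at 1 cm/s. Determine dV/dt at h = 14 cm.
49π/4 cm³/s

V = (1/3)π(h/4)²h = πh³/48
dV/dt = πh²/16 · 1
At h = 14: dV/dt = 49π/4 cm³/s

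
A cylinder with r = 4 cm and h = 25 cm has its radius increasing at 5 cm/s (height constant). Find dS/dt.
330π cm²/s

S = 2πrh + 2πr² (lateral + bases)
dS/dt = (2πh + 4πr)·dr/dt = (2π·25 + 4π·4)·5
= 330π cm²/s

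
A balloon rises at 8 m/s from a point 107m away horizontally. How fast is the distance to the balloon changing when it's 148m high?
1184√33353/33353 ≈ 6.483 m/s

z² = 107² + y²
z = √(107² + 148²) = √33353
dz/dt = y/z · dy/dt = 148/√33353 · 8 = 1184√33353/33353 ≈ 6.483 m/s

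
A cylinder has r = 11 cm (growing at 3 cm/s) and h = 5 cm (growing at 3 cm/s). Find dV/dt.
693π cm³/s

V = πr²h
dV/dt = 2πrh·dr/dt + πr²·dh/dt
= 2π(11)(5)(3) + π(11)²(3)
= 693π cm³/s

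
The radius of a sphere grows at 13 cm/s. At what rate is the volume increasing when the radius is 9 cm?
4212π cm³/s

V = (4/3)πr³
dV/dt = dV/dr · dr/dt = 4πr² · 13
At r = 9: dV/dt = 4212π cm³/s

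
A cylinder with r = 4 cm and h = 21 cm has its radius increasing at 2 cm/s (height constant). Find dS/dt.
116π cm²/s

S = 2πrh + 2πr² (lateral + bases)
dS/dt = (2πh + 4πr)·dr/dt = (2π·21 + 4π·4)·2
= 116π cm²/s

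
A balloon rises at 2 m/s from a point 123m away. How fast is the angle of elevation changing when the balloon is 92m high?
0.010427 rad/s

tan(θ) = y/123
sec²(θ) · dθ/dt = (1/123) · dy/dt
dθ/dt = cos²(θ)/123 · 2 = 123/(123² + 92²) · 2
dθ/dt = 0.010427 rad/s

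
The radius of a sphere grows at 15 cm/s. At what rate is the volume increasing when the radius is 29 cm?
50460π cm³/s

V = (4/3)πr³
dV/dt = dV/dr · dr/dt = 4πr² · 15
At r = 29: dV/dt = 50460π cm³/s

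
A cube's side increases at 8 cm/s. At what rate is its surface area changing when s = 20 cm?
1920 cm²/s

A = 6s²
dA/dt = 12s · ds/dt = 12·20·8 = 1920 cm²/s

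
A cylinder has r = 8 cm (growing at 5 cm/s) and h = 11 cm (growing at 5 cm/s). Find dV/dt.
1200π cm³/s

V = πr²h
dV/dt = 2πrh·dr/dt + πr²·dh/dt
= 2π(8)(11)(5) + π(8)²(5)
= 1200π cm³/s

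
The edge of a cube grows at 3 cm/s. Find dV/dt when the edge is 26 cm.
6084 cm³/s

V = s³
dV/dt = 3s² · ds/dt = 3·26²·3 = 6084 cm³/s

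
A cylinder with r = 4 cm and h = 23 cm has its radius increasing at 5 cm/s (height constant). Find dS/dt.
310π cm²/s

S = 2πrh + 2πr² (lateral + bases)
dS/dt = (2πh + 4πr)·dr/dt = (2π·23 + 4π·4)·5
= 310π cm²/s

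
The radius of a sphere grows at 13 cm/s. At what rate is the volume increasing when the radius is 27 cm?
37908π cm³/s

V = (4/3)πr³
dV/dt = dV/dr · dr/dt = 4πr² · 13
At r = 27: dV/dt = 37908π cm³/s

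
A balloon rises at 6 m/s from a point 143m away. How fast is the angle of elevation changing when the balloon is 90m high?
0.030054 rad/s

tan(θ) = y/143
sec²(θ) · dθ/dt = (1/143) · dy/dt
dθ/dt = cos²(θ)/143 · 6 = 143/(143² + 90²) · 6
dθ/dt = 0.030054 rad/s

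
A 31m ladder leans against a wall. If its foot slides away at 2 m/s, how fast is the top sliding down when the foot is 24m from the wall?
48√385/385 ≈ 2.446 m/s

x² + y² = 31²
2x·dx/dt + 2y·dy/dt = 0
dy/dt = -x/y · dx/dt = -24/√385 · 2 = -48√385/385 m/s
The top is descending at 48√385/385 ≈ 2.446 m/s.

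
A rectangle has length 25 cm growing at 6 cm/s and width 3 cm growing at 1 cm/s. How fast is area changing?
43 cm²/s

A = lw
dA/dt = w·dl/dt + l·dw/dt = 3·6 + 25·1 = 43 cm²/s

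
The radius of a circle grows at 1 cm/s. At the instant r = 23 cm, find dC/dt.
2π cm/s

C = 2πr
dC/dt = 2π · dr/dt = 2π · 1 = 2π cm/s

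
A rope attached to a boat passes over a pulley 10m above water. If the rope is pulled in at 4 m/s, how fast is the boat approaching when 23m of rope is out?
92√429/429 ≈ 4.442 m/s

rope² = x² + 10²
x = √(23² - 10²) = √429
dx/dt = (rope/x) · d(rope)/dt = (23/√429) · (-4) = -92√429/429 m/s
The boat approaches at 92√429/429 ≈ 4.442 m/s.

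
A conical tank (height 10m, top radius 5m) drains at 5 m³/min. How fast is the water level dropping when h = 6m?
5/(9π) ≈ 0.1768 m/min

r/h = 5/10, so r = (1/2)h
V = (1/3)πr²h = (1/3)π((1/2)h)²h = (1/12)πh³
dV/dh = (1/4)πh²
dh/dt = (dV/dt)/(dV/dh) = -5/((1/4)π·6²) = -5/(9π) m/min
The level is dropping at 5/(9π) ≈ 0.1768 m/min.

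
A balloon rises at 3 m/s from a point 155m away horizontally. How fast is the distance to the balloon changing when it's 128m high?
384√40409/40409 ≈ 1.91 m/s

z² = 155² + y²
z = √(155² + 128²) = √40409
dz/dt = y/z · dy/dt = 128/√40409 · 3 = 384√40409/40409 ≈ 1.91 m/s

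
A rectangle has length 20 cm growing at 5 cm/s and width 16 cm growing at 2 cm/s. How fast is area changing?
120 cm²/s

A = lw
dA/dt = w·dl/dt + l·dw/dt = 16·5 + 20·2 = 120 cm²/s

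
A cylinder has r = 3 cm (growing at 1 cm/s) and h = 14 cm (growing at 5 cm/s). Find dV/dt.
129π cm³/s

V = πr²h
dV/dt = 2πrh·dr/dt + πr²·dh/dt
= 2π(3)(14)(1) + π(3)²(5)
= 129π cm³/s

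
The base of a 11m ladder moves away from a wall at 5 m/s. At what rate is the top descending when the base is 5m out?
25√6/24 ≈ 2.552 m/s

x² + y² = 11²
2x·dx/dt + 2y·dy/dt = 0
dy/dt = -x/y · dx/dt = -5/(4√6) · 5 = -25√6/24 m/s
The top is descending at 25√6/24 ≈ 2.552 m/s.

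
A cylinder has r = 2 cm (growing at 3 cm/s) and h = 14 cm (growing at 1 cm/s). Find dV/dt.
172π cm³/s

V = πr²h
dV/dt = 2πrh·dr/dt + πr²·dh/dt
= 2π(2)(14)(3) + π(2)²(1)
= 172π cm³/s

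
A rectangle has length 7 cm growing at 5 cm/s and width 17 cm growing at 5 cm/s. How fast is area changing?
120 cm²/s

A = lw
dA/dt = w·dl/dt + l·dw/dt = 17·5 + 7·5 = 120 cm²/s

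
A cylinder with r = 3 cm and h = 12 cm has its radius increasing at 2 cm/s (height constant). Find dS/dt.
72π cm²/s

S = 2πrh + 2πr² (lateral + bases)
dS/dt = (2πh + 4πr)·dr/dt = (2π·12 + 4π·3)·2
= 72π cm²/s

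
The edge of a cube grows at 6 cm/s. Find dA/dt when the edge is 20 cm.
1440 cm²/s

A = 6s²
dA/dt = 12s · ds/dt = 12·20·6 = 1440 cm²/s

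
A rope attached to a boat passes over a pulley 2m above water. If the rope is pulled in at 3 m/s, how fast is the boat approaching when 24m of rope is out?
36√143/143 ≈ 3.01 m/s

rope² = x² + 2²
x = √(24² - 2²) = 2√143
dx/dt = (rope/x) · d(rope)/dt = (24/(2√143)) · (-3) = -36√143/143 m/s
The boat approaches at 36√143/143 ≈ 3.01 m/s.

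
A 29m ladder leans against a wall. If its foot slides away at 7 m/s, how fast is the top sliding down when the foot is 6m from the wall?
6√805/115 ≈ 1.48 m/s

x² + y² = 29²
2x·dx/dt + 2y·dy/dt = 0
dy/dt = -x/y · dx/dt = -6/√805 · 7 = -6√805/115 m/s
The top is descending at 6√805/115 ≈ 1.48 m/s.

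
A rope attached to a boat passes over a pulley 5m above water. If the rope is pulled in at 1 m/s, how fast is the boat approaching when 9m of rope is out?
9√14/28 ≈ 1.203 m/s

rope² = x² + 5²
x = √(9² - 5²) = 2√14
dx/dt = (rope/x) · d(rope)/dt = (9/(2√14)) · (-1) = -9√14/28 m/s
The boat approaches at 9√14/28 ≈ 1.203 m/s.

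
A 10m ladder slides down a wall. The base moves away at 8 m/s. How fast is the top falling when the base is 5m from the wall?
8√3/3 ≈ 4.619 m/s

x² + y² = 10²
2x·dx/dt + 2y·dy/dt = 0
dy/dt = -x/y · dx/dt = -5/(5√3) · 8 = -8√3/3 m/s
The top is descending at 8√3/3 ≈ 4.619 m/s.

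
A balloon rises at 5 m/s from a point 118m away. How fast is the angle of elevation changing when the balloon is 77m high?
0.029718 rad/s

tan(θ) = y/118
sec²(θ) · dθ/dt = (1/118) · dy/dt
dθ/dt = cos²(θ)/118 · 5 = 118/(118² + 77²) · 5
dθ/dt = 0.029718 rad/s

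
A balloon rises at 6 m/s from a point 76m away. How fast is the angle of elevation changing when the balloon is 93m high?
0.031612 rad/s

tan(θ) = y/76
sec²(θ) · dθ/dt = (1/76) · dy/dt
dθ/dt = cos²(θ)/76 · 6 = 76/(76² + 93²) · 6
dθ/dt = 0.031612 rad/s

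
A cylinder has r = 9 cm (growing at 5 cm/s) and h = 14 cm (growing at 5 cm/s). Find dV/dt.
1665π cm³/s

V = πr²h
dV/dt = 2πrh·dr/dt + πr²·dh/dt
= 2π(9)(14)(5) + π(9)²(5)
= 1665π cm³/s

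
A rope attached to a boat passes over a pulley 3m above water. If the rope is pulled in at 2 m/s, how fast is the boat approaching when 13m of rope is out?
13√10/20 ≈ 2.055 m/s

rope² = x² + 3²
x = √(13² - 3²) = 4√10
dx/dt = (rope/x) · d(rope)/dt = (13/(4√10)) · (-2) = -13√10/20 m/s
The boat approaches at 13√10/20 ≈ 2.055 m/s.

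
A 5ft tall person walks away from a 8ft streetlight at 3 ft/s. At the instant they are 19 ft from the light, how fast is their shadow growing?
5 ft/s

By similar triangles: 8/(x+s) = 5/s
Solving: s = 5x/3
ds/dt = 5/3 · dx/dt = 5/3 · 3 = 5 ft/s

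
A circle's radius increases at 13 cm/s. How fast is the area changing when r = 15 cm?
390π cm²/s

A = πr²
dA/dt = 2πr · dr/dt = 2π(15)(13) = 390π cm²/s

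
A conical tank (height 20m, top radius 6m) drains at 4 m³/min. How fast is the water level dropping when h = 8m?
25/(36π) ≈ 0.221 m/min

r/h = 6/20, so r = (3/10)h
V = (1/3)πr²h = (1/3)π((3/10)h)²h = (3/100)πh³
dV/dh = (9/100)πh²
dh/dt = (dV/dt)/(dV/dh) = -4/((9/100)π·8²) = -25/(36π) m/min
The level is dropping at 25/(36π) ≈ 0.221 m/min.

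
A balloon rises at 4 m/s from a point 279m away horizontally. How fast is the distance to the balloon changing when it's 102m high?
136√9805/9805 ≈ 1.373 m/s

z² = 279² + y²
z = √(279² + 102²) = 3√9805
dz/dt = y/z · dy/dt = 102/(3√9805) · 4 = 136√9805/9805 ≈ 1.373 m/s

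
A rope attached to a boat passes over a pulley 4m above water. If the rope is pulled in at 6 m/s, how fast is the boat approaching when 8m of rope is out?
4√3 ≈ 6.928 m/s

rope² = x² + 4²
x = √(8² - 4²) = 4√3
dx/dt = (rope/x) · d(rope)/dt = (8/(4√3)) · (-6) = -4√3 m/s
The boat approaches at 4√3 ≈ 6.928 m/s.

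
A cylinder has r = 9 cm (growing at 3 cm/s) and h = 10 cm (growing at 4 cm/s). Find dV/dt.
864π cm³/s

V = πr²h
dV/dt = 2πrh·dr/dt + πr²·dh/dt
= 2π(9)(10)(3) + π(9)²(4)
= 864π cm³/s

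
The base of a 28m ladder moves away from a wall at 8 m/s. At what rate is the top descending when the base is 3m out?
24√31/155 ≈ 0.8621 m/s

x² + y² = 28²
2x·dx/dt + 2y·dy/dt = 0
dy/dt = -x/y · dx/dt = -3/(5√31) · 8 = -24√31/155 m/s
The top is descending at 24√31/155 ≈ 0.8621 m/s.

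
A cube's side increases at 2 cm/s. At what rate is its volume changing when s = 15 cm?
1350 cm³/s

V = s³
dV/dt = 3s² · ds/dt = 3·15²·2 = 1350 cm³/s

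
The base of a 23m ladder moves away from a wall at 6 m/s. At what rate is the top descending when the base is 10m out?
20√429/143 ≈ 2.897 m/s

x² + y² = 23²
2x·dx/dt + 2y·dy/dt = 0
dy/dt = -x/y · dx/dt = -10/√429 · 6 = -20√429/143 m/s
The top is descending at 20√429/143 ≈ 2.897 m/s.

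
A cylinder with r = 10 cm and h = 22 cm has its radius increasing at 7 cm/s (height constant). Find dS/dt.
588π cm²/s

S = 2πrh + 2πr² (lateral + bases)
dS/dt = (2πh + 4πr)·dr/dt = (2π·22 + 4π·10)·7
= 588π cm²/s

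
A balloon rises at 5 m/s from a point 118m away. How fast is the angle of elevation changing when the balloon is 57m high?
0.034356 rad/s

tan(θ) = y/118
sec²(θ) · dθ/dt = (1/118) · dy/dt
dθ/dt = cos²(θ)/118 · 5 = 118/(118² + 57²) · 5
dθ/dt = 0.034356 rad/s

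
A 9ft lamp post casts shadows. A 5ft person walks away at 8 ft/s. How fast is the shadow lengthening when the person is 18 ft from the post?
10 ft/s

By similar triangles: 9/(x+s) = 5/s
Solving: s = 5x/4
ds/dt = 5/4 · dx/dt = 5/4 · 8 = 10 ft/s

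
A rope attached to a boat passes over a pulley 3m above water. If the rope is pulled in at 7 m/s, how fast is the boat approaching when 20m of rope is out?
140√391/391 ≈ 7.08 m/s

rope² = x² + 3²
x = √(20² - 3²) = √391
dx/dt = (rope/x) · d(rope)/dt = (20/√391) · (-7) = -140√391/391 m/s
The boat approaches at 140√391/391 ≈ 7.08 m/s.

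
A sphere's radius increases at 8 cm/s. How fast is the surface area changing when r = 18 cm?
1152π cm²/s

S = 4πr²
dS/dt = dS/dr · dr/dt = 8πr · 8
At r = 18: dS/dt = 1152π cm²/s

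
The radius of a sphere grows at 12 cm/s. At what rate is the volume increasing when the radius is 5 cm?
1200π cm³/s

V = (4/3)πr³
dV/dt = dV/dr · dr/dt = 4πr² · 12
At r = 5: dV/dt = 1200π cm³/s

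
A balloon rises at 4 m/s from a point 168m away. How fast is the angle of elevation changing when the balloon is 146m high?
0.013565 rad/s

tan(θ) = y/168
sec²(θ) · dθ/dt = (1/168) · dy/dt
dθ/dt = cos²(θ)/168 · 4 = 168/(168² + 146²) · 4
dθ/dt = 0.013565 rad/s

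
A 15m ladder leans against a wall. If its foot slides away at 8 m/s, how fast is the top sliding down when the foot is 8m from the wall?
64√161/161 ≈ 5.044 m/s

x² + y² = 15²
2x·dx/dt + 2y·dy/dt = 0
dy/dt = -x/y · dx/dt = -8/√161 · 8 = -64√161/161 m/s
The top is descending at 64√161/161 ≈ 5.044 m/s.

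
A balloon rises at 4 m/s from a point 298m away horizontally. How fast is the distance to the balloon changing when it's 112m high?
224√25337/25337 ≈ 1.407 m/s

z² = 298² + y²
z = √(298² + 112²) = 2√25337
dz/dt = y/z · dy/dt = 112/(2√25337) · 4 = 224√25337/25337 ≈ 1.407 m/s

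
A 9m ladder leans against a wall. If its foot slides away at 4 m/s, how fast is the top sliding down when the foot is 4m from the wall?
16√65/65 ≈ 1.985 m/s

x² + y² = 9²
2x·dx/dt + 2y·dy/dt = 0
dy/dt = -x/y · dx/dt = -4/√65 · 4 = -16√65/65 m/s
The top is descending at 16√65/65 ≈ 1.985 m/s.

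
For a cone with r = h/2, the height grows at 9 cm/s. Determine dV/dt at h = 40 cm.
3600π cm³/s

V = (1/3)π(h/2)²h = πh³/12
dV/dt = πh²/4 · 9
At h = 40: dV/dt = 3600π cm³/s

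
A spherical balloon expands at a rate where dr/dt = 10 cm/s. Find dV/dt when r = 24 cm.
23040π cm³/s

V = (4/3)πr³
dV/dt = dV/dr · dr/dt = 4πr² · 10
At r = 24: dV/dt = 23040π cm³/s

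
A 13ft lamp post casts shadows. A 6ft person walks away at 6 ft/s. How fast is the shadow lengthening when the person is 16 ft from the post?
36/7 ft/s

By similar triangles: 13/(x+s) = 6/s
Solving: s = 6x/7
ds/dt = 6/7 · dx/dt = 6/7 · 6 = 36/7 ft/s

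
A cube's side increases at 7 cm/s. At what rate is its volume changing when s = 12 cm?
3024 cm³/s

V = s³
dV/dt = 3s² · ds/dt = 3·12²·7 = 3024 cm³/s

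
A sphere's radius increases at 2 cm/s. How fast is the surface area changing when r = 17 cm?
272π cm²/s

S = 4πr²
dS/dt = dS/dr · dr/dt = 8πr · 2
At r = 17: dS/dt = 272π cm²/s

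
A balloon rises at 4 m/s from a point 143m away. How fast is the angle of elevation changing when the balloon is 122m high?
0.016189 rad/s

tan(θ) = y/143
sec²(θ) · dθ/dt = (1/143) · dy/dt
dθ/dt = cos²(θ)/143 · 4 = 143/(143² + 122²) · 4
dθ/dt = 0.016189 rad/s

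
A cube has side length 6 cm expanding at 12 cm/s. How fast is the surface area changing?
864 cm²/s

A = 6s²
dA/dt = 12s · ds/dt = 12·6·12 = 864 cm²/s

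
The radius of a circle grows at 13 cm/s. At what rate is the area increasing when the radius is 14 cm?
364π cm²/s

A = πr²
dA/dt = 2πr · dr/dt = 2π(14)(13) = 364π cm²/s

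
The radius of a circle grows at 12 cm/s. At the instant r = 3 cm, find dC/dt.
24π cm/s

C = 2πr
dC/dt = 2π · dr/dt = 2π · 12 = 24π cm/s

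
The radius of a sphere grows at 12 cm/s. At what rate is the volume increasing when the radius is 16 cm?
12288π cm³/s

V = (4/3)πr³
dV/dt = dV/dr · dr/dt = 4πr² · 12
At r = 16: dV/dt = 12288π cm³/s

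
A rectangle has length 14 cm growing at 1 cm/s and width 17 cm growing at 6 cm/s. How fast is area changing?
101 cm²/s

A = lw
dA/dt = w·dl/dt + l·dw/dt = 17·1 + 14·6 = 101 cm²/s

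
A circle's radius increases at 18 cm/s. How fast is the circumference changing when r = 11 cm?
36π cm/s

C = 2πr
dC/dt = 2π · dr/dt = 2π · 18 = 36π cm/s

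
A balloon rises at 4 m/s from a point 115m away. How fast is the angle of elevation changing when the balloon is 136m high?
0.014501 rad/s

tan(θ) = y/115
sec²(θ) · dθ/dt = (1/115) · dy/dt
dθ/dt = cos²(θ)/115 · 4 = 115/(115² + 136²) · 4
dθ/dt = 0.014501 rad/s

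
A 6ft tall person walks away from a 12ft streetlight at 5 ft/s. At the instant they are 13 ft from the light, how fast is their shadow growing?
5 ft/s

By similar triangles: 12/(x+s) = 6/s
Solving: s = 6x/6
ds/dt = 6/6 · dx/dt = 1 · 5 = 5 ft/s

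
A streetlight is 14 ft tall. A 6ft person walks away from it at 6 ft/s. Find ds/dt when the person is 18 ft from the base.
9/2 ft/s

By similar triangles: 14/(x+s) = 6/s
Solving: s = 6x/8
ds/dt = 6/8 · dx/dt = 3/4 · 6 = 9/2 ft/s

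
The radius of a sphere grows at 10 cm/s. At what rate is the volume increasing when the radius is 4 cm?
640π cm³/s

V = (4/3)πr³
dV/dt = dV/dr · dr/dt = 4πr² · 10
At r = 4: dV/dt = 640π cm³/s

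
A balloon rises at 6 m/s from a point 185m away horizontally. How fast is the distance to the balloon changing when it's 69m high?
207√38986/19493 ≈ 2.097 m/s

z² = 185² + y²
z = √(185² + 69²) = √38986
dz/dt = y/z · dy/dt = 69/√38986 · 6 = 207√38986/19493 ≈ 2.097 m/s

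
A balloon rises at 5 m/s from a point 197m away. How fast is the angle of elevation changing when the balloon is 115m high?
0.01893 rad/s

tan(θ) = y/197
sec²(θ) · dθ/dt = (1/197) · dy/dt
dθ/dt = cos²(θ)/197 · 5 = 197/(197² + 115²) · 5
dθ/dt = 0.01893 rad/s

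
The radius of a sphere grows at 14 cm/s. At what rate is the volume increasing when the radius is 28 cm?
43904π cm³/s

V = (4/3)πr³
dV/dt = dV/dr · dr/dt = 4πr² · 14
At r = 28: dV/dt = 43904π cm³/s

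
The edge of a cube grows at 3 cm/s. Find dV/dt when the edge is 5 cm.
225 cm³/s

V = s³
dV/dt = 3s² · ds/dt = 3·5²·3 = 225 cm³/s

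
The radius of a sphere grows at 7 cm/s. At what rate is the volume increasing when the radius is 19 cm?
10108π cm³/s

V = (4/3)πr³
dV/dt = dV/dr · dr/dt = 4πr² · 7
At r = 19: dV/dt = 10108π cm³/s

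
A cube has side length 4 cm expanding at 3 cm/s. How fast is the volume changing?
144 cm³/s

V = s³
dV/dt = 3s² · ds/dt = 3·4²·3 = 144 cm³/s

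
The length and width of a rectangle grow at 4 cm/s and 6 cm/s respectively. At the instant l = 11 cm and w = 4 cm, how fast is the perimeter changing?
20 cm/s

P = 2(l + w)
dP/dt = 2(dl/dt + dw/dt) = 2(4 + 6) = 20 cm/s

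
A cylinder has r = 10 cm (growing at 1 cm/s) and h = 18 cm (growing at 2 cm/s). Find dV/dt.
560π cm³/s

V = πr²h
dV/dt = 2πrh·dr/dt + πr²·dh/dt
= 2π(10)(18)(1) + π(10)²(2)
= 560π cm³/s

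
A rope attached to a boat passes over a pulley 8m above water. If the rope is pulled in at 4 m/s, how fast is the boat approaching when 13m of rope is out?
52√105/105 ≈ 5.075 m/s

rope² = x² + 8²
x = √(13² - 8²) = √105
dx/dt = (rope/x) · d(rope)/dt = (13/√105) · (-4) = -52√105/105 m/s
The boat approaches at 52√105/105 ≈ 5.075 m/s.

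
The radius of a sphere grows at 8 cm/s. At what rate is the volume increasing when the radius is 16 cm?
8192π cm³/s

V = (4/3)πr³
dV/dt = dV/dr · dr/dt = 4πr² · 8
At r = 16: dV/dt = 8192π cm³/s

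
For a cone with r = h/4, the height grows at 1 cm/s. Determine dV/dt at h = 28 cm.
49π cm³/s

V = (1/3)π(h/4)²h = πh³/48
dV/dt = πh²/16 · 1
At h = 28: dV/dt = 49π cm³/s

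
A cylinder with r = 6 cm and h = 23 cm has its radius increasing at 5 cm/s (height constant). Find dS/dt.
350π cm²/s

S = 2πrh + 2πr² (lateral + bases)
dS/dt = (2πh + 4πr)·dr/dt = (2π·23 + 4π·6)·5
= 350π cm²/s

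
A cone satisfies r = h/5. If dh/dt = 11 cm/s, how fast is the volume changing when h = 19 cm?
3971π/25 cm³/s

V = (1/3)π(h/5)²h = πh³/75
dV/dt = πh²/25 · 11
At h = 19: dV/dt = 3971π/25 cm³/s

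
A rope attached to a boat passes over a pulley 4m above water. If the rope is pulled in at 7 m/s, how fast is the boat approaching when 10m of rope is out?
5√21/3 ≈ 7.638 m/s

rope² = x² + 4²
x = √(10² - 4²) = 2√21
dx/dt = (rope/x) · d(rope)/dt = (10/(2√21)) · (-7) = -5√21/3 m/s
The boat approaches at 5√21/3 ≈ 7.638 m/s.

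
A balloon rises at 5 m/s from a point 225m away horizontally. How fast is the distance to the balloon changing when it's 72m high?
40√689/689 ≈ 1.524 m/s

z² = 225² + y²
z = √(225² + 72²) = 9√689
dz/dt = y/z · dy/dt = 72/(9√689) · 5 = 40√689/689 ≈ 1.524 m/s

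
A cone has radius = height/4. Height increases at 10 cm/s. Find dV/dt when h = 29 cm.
4205π/8 cm³/s

V = (1/3)π(h/4)²h = πh³/48
dV/dt = πh²/16 · 10
At h = 29: dV/dt = 4205π/8 cm³/s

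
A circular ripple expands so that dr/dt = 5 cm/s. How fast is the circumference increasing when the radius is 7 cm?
10π cm/s

C = 2πr
dC/dt = 2π · dr/dt = 2π · 5 = 10π cm/s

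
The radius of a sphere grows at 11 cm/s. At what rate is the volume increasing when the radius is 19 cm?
15884π cm³/s

V = (4/3)πr³
dV/dt = dV/dr · dr/dt = 4πr² · 11
At r = 19: dV/dt = 15884π cm³/s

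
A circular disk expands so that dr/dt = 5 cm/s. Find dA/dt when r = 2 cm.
20π cm²/s

A = πr²
dA/dt = 2πr · dr/dt = 2π(2)(5) = 20π cm²/s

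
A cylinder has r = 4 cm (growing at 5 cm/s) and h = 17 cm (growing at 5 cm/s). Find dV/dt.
760π cm³/s

V = πr²h
dV/dt = 2πrh·dr/dt + πr²·dh/dt
= 2π(4)(17)(5) + π(4)²(5)
= 760π cm³/s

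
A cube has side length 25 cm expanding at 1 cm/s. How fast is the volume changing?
1875 cm³/s

V = s³
dV/dt = 3s² · ds/dt = 3·25²·1 = 1875 cm³/s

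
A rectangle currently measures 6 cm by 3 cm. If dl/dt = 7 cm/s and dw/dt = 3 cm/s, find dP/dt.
20 cm/s

P = 2(l + w)
dP/dt = 2(dl/dt + dw/dt) = 2(7 + 3) = 20 cm/s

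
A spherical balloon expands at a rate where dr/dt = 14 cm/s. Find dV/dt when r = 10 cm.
5600π cm³/s

V = (4/3)πr³
dV/dt = dV/dr · dr/dt = 4πr² · 14
At r = 10: dV/dt = 5600π cm³/s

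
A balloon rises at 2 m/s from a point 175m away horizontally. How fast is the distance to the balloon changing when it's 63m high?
9√706/353 ≈ 0.6774 m/s

z² = 175² + y²
z = √(175² + 63²) = 7√706
dz/dt = y/z · dy/dt = 63/(7√706) · 2 = 9√706/353 ≈ 0.6774 m/s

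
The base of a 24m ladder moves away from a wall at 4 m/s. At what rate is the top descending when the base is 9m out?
12√55/55 ≈ 1.618 m/s

x² + y² = 24²
2x·dx/dt + 2y·dy/dt = 0
dy/dt = -x/y · dx/dt = -9/(3√55) · 4 = -12√55/55 m/s
The top is descending at 12√55/55 ≈ 1.618 m/s.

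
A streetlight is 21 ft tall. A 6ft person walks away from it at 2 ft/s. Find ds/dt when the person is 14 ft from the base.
4/5 ft/s

By similar triangles: 21/(x+s) = 6/s
Solving: s = 6x/15
ds/dt = 6/15 · dx/dt = 2/5 · 2 = 4/5 ft/s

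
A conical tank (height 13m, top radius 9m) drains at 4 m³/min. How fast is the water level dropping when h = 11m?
676/(9801π) ≈ 0.02195 m/min

r/h = 9/13, so r = (9/13)h
V = (1/3)πr²h = (1/3)π((9/13)h)²h = (27/169)πh³
dV/dh = (81/169)πh²
dh/dt = (dV/dt)/(dV/dh) = -4/((81/169)π·11²) = -676/(9801π) m/min
The level is dropping at 676/(9801π) ≈ 0.02195 m/min.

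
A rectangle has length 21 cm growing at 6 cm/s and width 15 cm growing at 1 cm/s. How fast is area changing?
111 cm²/s

A = lw
dA/dt = w·dl/dt + l·dw/dt = 15·6 + 21·1 = 111 cm²/s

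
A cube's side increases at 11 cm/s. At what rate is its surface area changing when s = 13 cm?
1716 cm²/s

A = 6s²
dA/dt = 12s · ds/dt = 12·13·11 = 1716 cm²/s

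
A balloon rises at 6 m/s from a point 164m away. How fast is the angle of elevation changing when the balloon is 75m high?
0.030257 rad/s

tan(θ) = y/164
sec²(θ) · dθ/dt = (1/164) · dy/dt
dθ/dt = cos²(θ)/164 · 6 = 164/(164² + 75²) · 6
dθ/dt = 0.030257 rad/s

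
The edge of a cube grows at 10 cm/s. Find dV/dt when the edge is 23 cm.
15870 cm³/s

V = s³
dV/dt = 3s² · ds/dt = 3·23²·10 = 15870 cm³/s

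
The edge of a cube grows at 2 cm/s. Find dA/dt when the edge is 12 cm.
288 cm²/s

A = 6s²
dA/dt = 12s · ds/dt = 12·12·2 = 288 cm²/s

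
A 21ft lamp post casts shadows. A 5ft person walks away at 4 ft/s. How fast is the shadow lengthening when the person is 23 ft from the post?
5/4 ft/s

By similar triangles: 21/(x+s) = 5/s
Solving: s = 5x/16
ds/dt = 5/16 · dx/dt = 5/16 · 4 = 5/4 ft/s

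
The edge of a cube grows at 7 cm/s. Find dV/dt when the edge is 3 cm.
189 cm³/s

V = s³
dV/dt = 3s² · ds/dt = 3·3²·7 = 189 cm³/s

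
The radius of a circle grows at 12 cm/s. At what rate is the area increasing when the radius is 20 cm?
480π cm²/s

A = πr²
dA/dt = 2πr · dr/dt = 2π(20)(12) = 480π cm²/s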